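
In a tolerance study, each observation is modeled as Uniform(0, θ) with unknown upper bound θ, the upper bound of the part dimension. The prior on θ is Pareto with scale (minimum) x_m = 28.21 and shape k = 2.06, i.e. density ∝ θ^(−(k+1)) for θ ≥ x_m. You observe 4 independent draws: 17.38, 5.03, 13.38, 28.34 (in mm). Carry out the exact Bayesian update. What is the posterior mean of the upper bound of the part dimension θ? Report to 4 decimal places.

33.9408

A Pareto(scale x_m, shape k) prior on the upper bound θ of Uniform(0, θ) is conjugate: posterior is Pareto(max(x_m, max xᵢ), k + n).
Sample maximum = 28.34; prior scale x_m = 28.21 → posterior scale = max = 28.34.
Posterior shape = 2.06 + 4 = 6.06.
E[θ|data] = k·x_m/(k−1) = 6.06·28.34/5.06 = 33.9408.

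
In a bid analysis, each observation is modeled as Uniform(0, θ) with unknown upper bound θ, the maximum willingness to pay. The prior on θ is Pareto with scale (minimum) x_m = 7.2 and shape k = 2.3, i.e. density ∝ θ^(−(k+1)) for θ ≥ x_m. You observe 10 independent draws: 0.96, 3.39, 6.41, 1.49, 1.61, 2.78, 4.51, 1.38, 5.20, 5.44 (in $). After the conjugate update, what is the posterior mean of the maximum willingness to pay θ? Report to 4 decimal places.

A Pareto(scale x_m, shape k) prior on the upper bound θ of Uniform(0, θ) is conjugate: posterior is Pareto(max(x_m, max xᵢ), k + n).
Sample maximum = 6.41; prior scale x_m = 7.2 → posterior scale = max = 7.20.
Posterior shape = 2.3 + 10 = 12.3.
E[θ|data] = k·x_m/(k−1) = 12.3·7.20/11.3 = 7.8372.

7.8372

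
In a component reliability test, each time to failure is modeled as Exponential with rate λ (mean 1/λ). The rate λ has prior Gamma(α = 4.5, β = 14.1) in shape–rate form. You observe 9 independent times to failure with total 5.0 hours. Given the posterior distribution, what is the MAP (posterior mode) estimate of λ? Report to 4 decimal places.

With a Gamma(shape α, rate β) prior on the exponential rate λ, the posterior after n observations with total T = Σxᵢ is Gamma(α+n, β+T).
Posterior: Gamma(4.5+9, 14.1+5.0) = Gamma(13.5, 19.1).
Mode = (α−1)/β = 0.6545.

0.6545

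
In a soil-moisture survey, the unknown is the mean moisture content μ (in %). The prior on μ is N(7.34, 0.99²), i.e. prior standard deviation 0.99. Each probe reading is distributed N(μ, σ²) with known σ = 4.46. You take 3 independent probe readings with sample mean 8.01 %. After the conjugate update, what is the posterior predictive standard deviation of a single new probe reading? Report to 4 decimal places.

For Normal data with known variance σ², a Normal(μ₀, σ₀²) prior on μ is conjugate. Posterior precision = 1/σ₀² + n/σ²; posterior mean is the precision-weighted average of μ₀ and x̄.
σ₀² = 0.99² = 0.9801, σ² = 4.46² = 19.8916; σ² + n·σ₀² = 19.8916 + 3·0.9801 = 22.8319.
Posterior precision = 1/σ₀² + n/σ² = 1/0.9801 + 3/19.8916 = (σ² + n·σ₀²)/(σ₀²σ²) = 22.8319/(0.9801·19.8916); posterior variance σₙ² = σ₀²σ²/(σ² + n·σ₀²) = 0.9801·19.8916/22.8319 = 0.853882.
Predictive variance for one new observation = σₙ² + σ² = 0.9801·19.8916/22.8319 + 19.8916 = σ²·(σ₀² + 22.8319)/22.8319 = 19.8916·23.812/22.8319 = 20.745482; SD = √(19.8916·23.812/22.8319) = 4.5547.

4.5547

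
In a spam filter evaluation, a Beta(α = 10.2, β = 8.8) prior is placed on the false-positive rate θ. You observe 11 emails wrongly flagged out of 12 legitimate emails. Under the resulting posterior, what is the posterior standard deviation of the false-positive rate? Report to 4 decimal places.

0.0822

The Beta prior is conjugate to a Binomial/Bernoulli likelihood; the update adds successes to α and failures to β.
Posterior: Beta(α+k, β+n−k) = Beta(10.2+11, 8.8+1) = Beta(21.2, 9.8).
Var = αβ/((α+β)²(α+β+1)) = 21.2·9.8/(31.0²·32.0) = 0.00675598; SD = √0.00675598 = 0.0822.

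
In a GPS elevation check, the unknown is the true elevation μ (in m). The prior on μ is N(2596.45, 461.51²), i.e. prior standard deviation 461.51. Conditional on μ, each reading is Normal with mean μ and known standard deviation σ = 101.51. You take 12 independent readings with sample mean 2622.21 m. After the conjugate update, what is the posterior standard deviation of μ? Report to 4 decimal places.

29.2445

For Normal data with known variance σ², a Normal(μ₀, σ₀²) prior on μ is conjugate. Posterior precision = 1/σ₀² + n/σ²; posterior mean is the precision-weighted average of μ₀ and x̄.
σ₀² = 461.51² = 212991.4801, σ² = 101.51² = 10304.2801; σ² + n·σ₀² = 10304.2801 + 12·212991.4801 = 2566202.0413.
Posterior precision = 1/σ₀² + n/σ² = 1/212991.4801 + 12/10304.2801 = (σ² + n·σ₀²)/(σ₀²σ²) = 2566202.0413/(212991.4801·10304.2801); posterior variance σₙ² = σ₀²σ²/(σ² + n·σ₀²) = 212991.4801·10304.2801/2566202.0413 = 855.242040.
Posterior SD = √σₙ² = √(212991.4801·10304.2801/2566202.0413) = 29.2445.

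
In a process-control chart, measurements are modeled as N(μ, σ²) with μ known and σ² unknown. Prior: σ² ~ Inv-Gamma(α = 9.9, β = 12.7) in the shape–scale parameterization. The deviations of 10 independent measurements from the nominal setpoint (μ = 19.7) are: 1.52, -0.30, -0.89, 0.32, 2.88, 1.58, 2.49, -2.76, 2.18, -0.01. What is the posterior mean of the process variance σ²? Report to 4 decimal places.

2.0883

With known mean μ and an Inverse-Gamma(α, β) prior on σ², the Normal likelihood is conjugate: posterior is Inv-Gamma(α + n/2, β + Σ(xᵢ−μ)²/2).
Σ(xᵢ−μ)² = (1.52)² + (-0.30)² + (-0.89)² + (0.32)² + (2.88)² + (1.58)² + (2.49)² + (-2.76)² + (2.18)² + (-0.01)² = 32.6559.
Posterior: Inv-Gamma(9.9 + 10/2, 12.7 + 32.6559/2) = Inv-Gamma(14.90, 29.02795).
E[σ²|data] = β/(α−1) = 29.02795/13.90 = 2.0883.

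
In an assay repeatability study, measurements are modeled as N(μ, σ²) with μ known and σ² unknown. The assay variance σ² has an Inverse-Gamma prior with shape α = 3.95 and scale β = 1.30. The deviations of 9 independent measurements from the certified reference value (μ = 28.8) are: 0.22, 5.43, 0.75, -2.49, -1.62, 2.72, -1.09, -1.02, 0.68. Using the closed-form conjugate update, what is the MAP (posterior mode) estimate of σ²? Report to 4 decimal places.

With known mean μ and an Inverse-Gamma(α, β) prior on σ², the Normal likelihood is conjugate: posterior is Inv-Gamma(α + n/2, β + Σ(xᵢ−μ)²/2).
Σ(xᵢ−μ)² = (0.22)² + (5.43)² + (0.75)² + (-2.49)² + (-1.62)² + (2.72)² + (-1.09)² + (-1.02)² + (0.68)² = 49.0096.
Posterior: Inv-Gamma(3.95 + 9/2, 1.30 + 49.0096/2) = Inv-Gamma(8.45, 25.80480).
Mode = β/(α+1) = 25.80480/9.45 = 2.7307.

2.7307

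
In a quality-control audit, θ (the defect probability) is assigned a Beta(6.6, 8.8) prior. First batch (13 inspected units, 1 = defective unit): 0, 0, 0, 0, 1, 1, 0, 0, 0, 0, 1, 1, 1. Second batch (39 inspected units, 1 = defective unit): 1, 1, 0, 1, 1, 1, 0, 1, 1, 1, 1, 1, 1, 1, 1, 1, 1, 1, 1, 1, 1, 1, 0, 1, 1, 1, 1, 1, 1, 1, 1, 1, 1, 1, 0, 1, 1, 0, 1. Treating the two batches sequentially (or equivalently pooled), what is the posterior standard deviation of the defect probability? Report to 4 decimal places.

0.0566

The Beta prior is conjugate to a Binomial/Bernoulli likelihood; the update adds successes to α and failures to β.
After batch 1: Beta(6.6+5, 8.8+8) = Beta(11.6, 16.8).
After batch 2: Beta(11.6+34, 16.8+5) = Beta(45.6, 21.8).
Var = αβ/((α+β)²(α+β+1)) = 45.6·21.8/(67.4²·68.4) = 0.00319923; SD = √0.00319923 = 0.0566.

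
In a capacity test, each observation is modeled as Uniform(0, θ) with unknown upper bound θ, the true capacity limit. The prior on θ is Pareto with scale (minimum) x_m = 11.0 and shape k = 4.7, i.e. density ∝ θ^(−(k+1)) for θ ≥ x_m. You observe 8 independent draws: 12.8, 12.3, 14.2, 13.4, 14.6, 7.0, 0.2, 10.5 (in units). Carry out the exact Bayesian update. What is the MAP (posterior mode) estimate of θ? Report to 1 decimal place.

A Pareto(scale x_m, shape k) prior on the upper bound θ of Uniform(0, θ) is conjugate: posterior is Pareto(max(x_m, max xᵢ), k + n).
Sample maximum = 14.6; prior scale x_m = 11.0 → posterior scale = max = 14.6.
Posterior shape = 4.7 + 8 = 12.7.
The Pareto density is decreasing on [x_m, ∞), so the mode is x_m = 14.6.

14.6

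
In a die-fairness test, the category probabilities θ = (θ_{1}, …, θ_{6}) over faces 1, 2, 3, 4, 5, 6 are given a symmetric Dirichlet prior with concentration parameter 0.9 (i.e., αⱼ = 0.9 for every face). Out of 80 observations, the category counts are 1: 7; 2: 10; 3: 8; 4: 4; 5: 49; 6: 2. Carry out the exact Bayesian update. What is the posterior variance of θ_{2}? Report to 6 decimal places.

The Dirichlet prior is conjugate to the Multinomial likelihood: each posterior αⱼ = prior αⱼ + observed count nⱼ.
Posterior concentration: (7.9, 10.9, 8.9, 4.9, 49.9, 2.9), total = 85.4.
Var[θ_j] = α_j(Σα−α_j)/((Σα)²(Σα+1)) = 10.9·74.5/(85.4²·86.4) = 0.001289.

0.001289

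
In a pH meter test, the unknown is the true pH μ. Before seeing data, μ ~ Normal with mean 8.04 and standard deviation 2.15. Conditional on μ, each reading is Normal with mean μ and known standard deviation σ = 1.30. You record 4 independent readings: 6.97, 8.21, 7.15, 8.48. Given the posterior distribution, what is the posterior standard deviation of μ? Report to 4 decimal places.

For Normal data with known variance σ², a Normal(μ₀, σ₀²) prior on μ is conjugate. Posterior precision = 1/σ₀² + n/σ²; posterior mean is the precision-weighted average of μ₀ and x̄.
σ₀² = 2.15² = 4.6225, σ² = 1.30² = 1.69; σ² + n·σ₀² = 1.69 + 4·4.6225 = 20.18.
Posterior precision = 1/σ₀² + n/σ² = 1/4.6225 + 4/1.69 = (σ² + n·σ₀²)/(σ₀²σ²) = 20.18/(4.6225·1.69); posterior variance σₙ² = σ₀²σ²/(σ² + n·σ₀²) = 4.6225·1.69/20.18 = 0.387117.
Posterior SD = √σₙ² = √(4.6225·1.69/20.18) = 0.6222.

0.6222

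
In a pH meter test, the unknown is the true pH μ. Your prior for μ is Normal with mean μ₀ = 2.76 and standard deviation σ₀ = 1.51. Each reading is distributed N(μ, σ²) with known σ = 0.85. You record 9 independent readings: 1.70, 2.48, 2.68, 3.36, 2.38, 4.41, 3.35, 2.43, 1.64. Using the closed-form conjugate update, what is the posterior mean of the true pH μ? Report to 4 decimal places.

For Normal data with known variance σ², a Normal(μ₀, σ₀²) prior on μ is conjugate. Posterior precision = 1/σ₀² + n/σ²; posterior mean is the precision-weighted average of μ₀ and x̄.
Σxᵢ = 1.70 + 2.48 + 2.68 + 3.36 + 2.38 + 4.41 + 3.35 + 2.43 + 1.64 = 24.43, so n·x̄ = 24.43.
σ₀² = 1.51² = 2.2801, σ² = 0.85² = 0.7225; σ² + n·σ₀² = 0.7225 + 9·2.2801 = 21.2434.
Posterior mean = (μ₀/σ₀² + n·x̄/σ²)/(1/σ₀² + n/σ²) = (σ²·μ₀ + σ₀²·n·x̄)/(σ² + n·σ₀²) = (0.7225·2.76 + 2.2801·24.43)/21.2434 = 57.696943/21.2434 = 2.7160.

2.7160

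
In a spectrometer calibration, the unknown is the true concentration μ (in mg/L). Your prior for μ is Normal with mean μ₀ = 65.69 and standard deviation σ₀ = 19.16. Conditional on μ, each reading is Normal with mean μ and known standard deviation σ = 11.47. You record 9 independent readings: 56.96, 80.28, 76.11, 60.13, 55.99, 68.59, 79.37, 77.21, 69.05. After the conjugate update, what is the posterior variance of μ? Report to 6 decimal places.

For Normal data with known variance σ², a Normal(μ₀, σ₀²) prior on μ is conjugate. Posterior precision = 1/σ₀² + n/σ²; posterior mean is the precision-weighted average of μ₀ and x̄.
σ₀² = 19.16² = 367.1056, σ² = 11.47² = 131.5609; σ² + n·σ₀² = 131.5609 + 9·367.1056 = 3435.5113.
Posterior precision = 1/σ₀² + n/σ² = 1/367.1056 + 9/131.5609 = (σ² + n·σ₀²)/(σ₀²σ²) = 3435.5113/(367.1056·131.5609); posterior variance σₙ² = σ₀²σ²/(σ² + n·σ₀²) = 367.1056·131.5609/3435.5113 = 14.058095.

14.058095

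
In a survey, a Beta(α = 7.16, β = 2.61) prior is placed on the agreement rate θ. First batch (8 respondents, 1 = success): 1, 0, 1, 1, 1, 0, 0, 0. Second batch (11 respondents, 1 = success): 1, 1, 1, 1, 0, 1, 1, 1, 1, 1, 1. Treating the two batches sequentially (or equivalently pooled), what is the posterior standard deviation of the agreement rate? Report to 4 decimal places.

The Beta prior is conjugate to a Binomial/Bernoulli likelihood; the update adds successes to α and failures to β.
After batch 1: Beta(7.16+4, 2.61+4) = Beta(11.16, 6.61).
After batch 2: Beta(11.16+10, 6.61+1) = Beta(21.16, 7.61).
Var = αβ/((α+β)²(α+β+1)) = 21.16·7.61/(28.77²·29.77) = 0.00653494; SD = √0.00653494 = 0.0808.

0.0808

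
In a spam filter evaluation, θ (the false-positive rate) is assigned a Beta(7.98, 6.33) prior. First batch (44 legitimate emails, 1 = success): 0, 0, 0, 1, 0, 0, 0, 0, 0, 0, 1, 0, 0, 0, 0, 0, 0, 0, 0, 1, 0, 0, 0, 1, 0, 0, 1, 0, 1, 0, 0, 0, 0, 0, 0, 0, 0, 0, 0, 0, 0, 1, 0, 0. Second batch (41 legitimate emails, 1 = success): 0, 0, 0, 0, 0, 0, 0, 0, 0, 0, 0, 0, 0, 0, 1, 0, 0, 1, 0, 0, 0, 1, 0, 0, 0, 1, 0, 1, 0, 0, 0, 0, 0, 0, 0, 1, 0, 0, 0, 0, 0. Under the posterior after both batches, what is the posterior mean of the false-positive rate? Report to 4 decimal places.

0.2113

The Beta prior is conjugate to a Binomial/Bernoulli likelihood; the update adds successes to α and failures to β.
After batch 1: Beta(7.98+7, 6.33+37) = Beta(14.98, 43.33).
After batch 2: Beta(14.98+6, 43.33+35) = Beta(20.98, 78.33).
Posterior mean = α/(α+β) = 20.98/99.31 = 0.2113.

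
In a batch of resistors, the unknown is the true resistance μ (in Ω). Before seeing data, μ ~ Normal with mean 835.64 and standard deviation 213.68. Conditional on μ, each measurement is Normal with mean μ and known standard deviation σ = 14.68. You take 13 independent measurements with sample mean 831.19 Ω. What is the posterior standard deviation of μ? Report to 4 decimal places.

4.0708

For Normal data with known variance σ², a Normal(μ₀, σ₀²) prior on μ is conjugate. Posterior precision = 1/σ₀² + n/σ²; posterior mean is the precision-weighted average of μ₀ and x̄.
σ₀² = 213.68² = 45659.1424, σ² = 14.68² = 215.5024; σ² + n·σ₀² = 215.5024 + 13·45659.1424 = 593784.3536.
Posterior precision = 1/σ₀² + n/σ² = 1/45659.1424 + 13/215.5024 = (σ² + n·σ₀²)/(σ₀²σ²) = 593784.3536/(45659.1424·215.5024); posterior variance σₙ² = σ₀²σ²/(σ² + n·σ₀²) = 45659.1424·215.5024/593784.3536 = 16.571091.
Posterior SD = √σₙ² = √(45659.1424·215.5024/593784.3536) = 4.0708.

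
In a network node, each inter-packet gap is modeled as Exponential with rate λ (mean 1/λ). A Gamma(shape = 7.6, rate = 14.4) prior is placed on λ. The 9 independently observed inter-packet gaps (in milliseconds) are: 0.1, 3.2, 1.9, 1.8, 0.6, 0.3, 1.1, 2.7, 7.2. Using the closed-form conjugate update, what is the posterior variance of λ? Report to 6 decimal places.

With a Gamma(shape α, rate β) prior on the exponential rate λ, the posterior after n observations with total T = Σxᵢ is Gamma(α+n, β+T).
Sum of observations T = 18.9 milliseconds; n = 9.
Posterior: Gamma(7.6+9, 14.4+18.9) = Gamma(16.6, 33.3).
Var = α/β² = 0.014970.

0.014970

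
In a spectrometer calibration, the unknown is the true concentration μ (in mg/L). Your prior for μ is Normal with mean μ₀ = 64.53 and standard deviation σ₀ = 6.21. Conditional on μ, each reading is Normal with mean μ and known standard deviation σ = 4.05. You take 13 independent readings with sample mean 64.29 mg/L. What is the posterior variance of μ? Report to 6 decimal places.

For Normal data with known variance σ², a Normal(μ₀, σ₀²) prior on μ is conjugate. Posterior precision = 1/σ₀² + n/σ²; posterior mean is the precision-weighted average of μ₀ and x̄.
σ₀² = 6.21² = 38.5641, σ² = 4.05² = 16.4025; σ² + n·σ₀² = 16.4025 + 13·38.5641 = 517.7358.
Posterior precision = 1/σ₀² + n/σ² = 1/38.5641 + 13/16.4025 = (σ² + n·σ₀²)/(σ₀²σ²) = 517.7358/(38.5641·16.4025); posterior variance σₙ² = σ₀²σ²/(σ² + n·σ₀²) = 38.5641·16.4025/517.7358 = 1.221758.

1.221758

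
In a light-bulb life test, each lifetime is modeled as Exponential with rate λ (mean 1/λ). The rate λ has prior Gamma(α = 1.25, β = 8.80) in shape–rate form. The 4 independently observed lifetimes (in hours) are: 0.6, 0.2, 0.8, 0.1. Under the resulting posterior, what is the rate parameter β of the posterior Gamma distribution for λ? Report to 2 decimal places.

With a Gamma(shape α, rate β) prior on the exponential rate λ, the posterior after n observations with total T = Σxᵢ is Gamma(α+n, β+T).
Sum of observations T = 1.7 hours; n = 4.
Posterior: Gamma(1.25+4, 8.80+1.7) = Gamma(5.25, 10.50).
Posterior β = 10.50.

10.50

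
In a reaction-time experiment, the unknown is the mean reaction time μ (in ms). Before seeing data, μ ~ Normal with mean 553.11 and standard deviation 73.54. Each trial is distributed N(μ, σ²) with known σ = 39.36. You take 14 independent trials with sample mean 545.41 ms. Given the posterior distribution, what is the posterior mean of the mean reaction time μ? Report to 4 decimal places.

545.5644

For Normal data with known variance σ², a Normal(μ₀, σ₀²) prior on μ is conjugate. Posterior precision = 1/σ₀² + n/σ²; posterior mean is the precision-weighted average of μ₀ and x̄.
n·x̄ = 14·545.41 = 7635.74.
σ₀² = 73.54² = 5408.1316, σ² = 39.36² = 1549.2096; σ² + n·σ₀² = 1549.2096 + 14·5408.1316 = 77263.052.
Posterior mean = (μ₀/σ₀² + n·x̄/σ²)/(1/σ₀² + n/σ²) = (σ²·μ₀ + σ₀²·n·x̄)/(σ² + n·σ₀²) = (1549.2096·553.11 + 5408.1316·7635.74)/77263.052 = 42151970.10524/77263.052 = 545.5644.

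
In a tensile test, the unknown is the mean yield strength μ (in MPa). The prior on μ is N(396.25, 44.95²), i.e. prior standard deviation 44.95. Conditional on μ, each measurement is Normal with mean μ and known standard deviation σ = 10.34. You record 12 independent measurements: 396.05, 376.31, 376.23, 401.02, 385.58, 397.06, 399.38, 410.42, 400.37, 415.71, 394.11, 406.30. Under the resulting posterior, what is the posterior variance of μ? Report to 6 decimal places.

For Normal data with known variance σ², a Normal(μ₀, σ₀²) prior on μ is conjugate. Posterior precision = 1/σ₀² + n/σ²; posterior mean is the precision-weighted average of μ₀ and x̄.
σ₀² = 44.95² = 2020.5025, σ² = 10.34² = 106.9156; σ² + n·σ₀² = 106.9156 + 12·2020.5025 = 24352.9456.
Posterior precision = 1/σ₀² + n/σ² = 1/2020.5025 + 12/106.9156 = (σ² + n·σ₀²)/(σ₀²σ²) = 24352.9456/(2020.5025·106.9156); posterior variance σₙ² = σ₀²σ²/(σ² + n·σ₀²) = 2020.5025·106.9156/24352.9456 = 8.870518.

8.870518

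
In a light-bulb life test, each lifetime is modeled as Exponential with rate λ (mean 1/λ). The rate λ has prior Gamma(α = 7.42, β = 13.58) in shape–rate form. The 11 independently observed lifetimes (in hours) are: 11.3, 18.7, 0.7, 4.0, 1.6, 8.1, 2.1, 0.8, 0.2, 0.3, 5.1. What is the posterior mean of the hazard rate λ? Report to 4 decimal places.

With a Gamma(shape α, rate β) prior on the exponential rate λ, the posterior after n observations with total T = Σxᵢ is Gamma(α+n, β+T).
Sum of observations T = 52.9 hours; n = 11.
Posterior: Gamma(7.42+11, 13.58+52.9) = Gamma(18.42, 66.48).
Posterior mean of λ = α/β = 18.42/66.48 = 0.2771.

0.2771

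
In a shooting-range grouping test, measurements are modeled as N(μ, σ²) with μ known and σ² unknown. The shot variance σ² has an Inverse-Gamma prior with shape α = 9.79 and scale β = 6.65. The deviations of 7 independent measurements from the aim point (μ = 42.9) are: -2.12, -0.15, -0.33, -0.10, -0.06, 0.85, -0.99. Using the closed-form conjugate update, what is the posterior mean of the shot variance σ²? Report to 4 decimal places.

0.7991

With known mean μ and an Inverse-Gamma(α, β) prior on σ², the Normal likelihood is conjugate: posterior is Inv-Gamma(α + n/2, β + Σ(xᵢ−μ)²/2).
Σ(xᵢ−μ)² = (-2.12)² + (-0.15)² + (-0.33)² + (-0.10)² + (-0.06)² + (0.85)² + (-0.99)² = 6.3420.
Posterior: Inv-Gamma(9.79 + 7/2, 6.65 + 6.3420/2) = Inv-Gamma(13.29, 9.82100).
E[σ²|data] = β/(α−1) = 9.82100/12.29 = 0.7991.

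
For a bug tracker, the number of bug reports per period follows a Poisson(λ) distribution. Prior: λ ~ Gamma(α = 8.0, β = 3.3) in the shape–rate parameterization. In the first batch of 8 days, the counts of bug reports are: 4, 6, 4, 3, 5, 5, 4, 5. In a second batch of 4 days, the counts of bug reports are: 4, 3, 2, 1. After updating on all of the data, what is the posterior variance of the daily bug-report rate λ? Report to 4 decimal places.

With a Gamma(shape α, rate β) prior, the Poisson likelihood is conjugate: the posterior is Gamma(α + ΣXᵢ, β + n).
Batch 1: sum of counts S = 36 over n = 8 days.
After batch 1: Gamma(α+S, β+n) = Gamma(8.0+36, 3.3+8) = Gamma(44.0, 11.3).
Batch 2: sum of counts S = 10 over n = 4 days.
After batch 2: Gamma(α+S, β+n) = Gamma(44.0+10, 11.3+4) = Gamma(54.0, 15.3).
Var = α/β² = 54.0/15.3² = 0.2307.

0.2307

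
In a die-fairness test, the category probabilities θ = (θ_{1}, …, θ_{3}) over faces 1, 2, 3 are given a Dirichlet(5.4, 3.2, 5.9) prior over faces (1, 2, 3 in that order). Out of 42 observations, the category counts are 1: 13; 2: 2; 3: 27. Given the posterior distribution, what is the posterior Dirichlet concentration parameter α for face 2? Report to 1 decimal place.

5.2

The Dirichlet prior is conjugate to the Multinomial likelihood: each posterior αⱼ = prior αⱼ + observed count nⱼ.
Posterior concentration: (18.4, 5.2, 32.9), total = 56.5.
α_{2} = 3.2 + 2 = 5.2.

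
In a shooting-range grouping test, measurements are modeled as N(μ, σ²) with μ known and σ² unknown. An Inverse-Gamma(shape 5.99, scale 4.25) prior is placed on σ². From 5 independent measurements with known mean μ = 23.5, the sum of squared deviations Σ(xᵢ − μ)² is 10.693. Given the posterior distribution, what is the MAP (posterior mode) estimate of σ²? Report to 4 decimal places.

1.0112

With known mean μ and an Inverse-Gamma(α, β) prior on σ², the Normal likelihood is conjugate: posterior is Inv-Gamma(α + n/2, β + Σ(xᵢ−μ)²/2).
Posterior: Inv-Gamma(5.99 + 5/2, 4.25 + 10.693/2) = Inv-Gamma(8.49, 9.5965).
Mode = β/(α+1) = 9.5965/9.49 = 1.0112.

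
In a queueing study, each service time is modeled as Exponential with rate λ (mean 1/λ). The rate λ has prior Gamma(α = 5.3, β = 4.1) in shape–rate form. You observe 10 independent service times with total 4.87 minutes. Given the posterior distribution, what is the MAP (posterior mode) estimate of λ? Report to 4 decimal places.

With a Gamma(shape α, rate β) prior on the exponential rate λ, the posterior after n observations with total T = Σxᵢ is Gamma(α+n, β+T).
Posterior: Gamma(5.3+10, 4.1+4.87) = Gamma(15.3, 8.97).
Mode = (α−1)/β = 1.5942.

1.5942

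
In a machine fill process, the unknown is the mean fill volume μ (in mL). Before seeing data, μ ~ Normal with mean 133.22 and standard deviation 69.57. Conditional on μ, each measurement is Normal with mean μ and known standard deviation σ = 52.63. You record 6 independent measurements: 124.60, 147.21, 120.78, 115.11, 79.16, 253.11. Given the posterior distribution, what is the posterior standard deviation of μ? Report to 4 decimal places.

20.5293

For Normal data with known variance σ², a Normal(μ₀, σ₀²) prior on μ is conjugate. Posterior precision = 1/σ₀² + n/σ²; posterior mean is the precision-weighted average of μ₀ and x̄.
σ₀² = 69.57² = 4839.9849, σ² = 52.63² = 2769.9169; σ² + n·σ₀² = 2769.9169 + 6·4839.9849 = 31809.8263.
Posterior precision = 1/σ₀² + n/σ² = 1/4839.9849 + 6/2769.9169 = (σ² + n·σ₀²)/(σ₀²σ²) = 31809.8263/(4839.9849·2769.9169); posterior variance σₙ² = σ₀²σ²/(σ² + n·σ₀²) = 4839.9849·2769.9169/31809.8263 = 421.453291.
Posterior SD = √σₙ² = √(4839.9849·2769.9169/31809.8263) = 20.5293.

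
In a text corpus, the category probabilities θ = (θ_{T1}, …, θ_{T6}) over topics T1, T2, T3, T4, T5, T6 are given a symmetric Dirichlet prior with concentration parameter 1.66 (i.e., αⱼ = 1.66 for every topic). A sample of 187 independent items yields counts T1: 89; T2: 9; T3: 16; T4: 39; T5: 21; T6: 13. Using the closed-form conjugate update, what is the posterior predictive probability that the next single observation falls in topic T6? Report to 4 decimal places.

The Dirichlet prior is conjugate to the Multinomial likelihood: each posterior αⱼ = prior αⱼ + observed count nⱼ.
Posterior concentration: (90.66, 10.66, 17.66, 40.66, 22.66, 14.66), total = 196.96.
P(next = T6 | data) = α_{T6}/Σα = 0.0744.

0.0744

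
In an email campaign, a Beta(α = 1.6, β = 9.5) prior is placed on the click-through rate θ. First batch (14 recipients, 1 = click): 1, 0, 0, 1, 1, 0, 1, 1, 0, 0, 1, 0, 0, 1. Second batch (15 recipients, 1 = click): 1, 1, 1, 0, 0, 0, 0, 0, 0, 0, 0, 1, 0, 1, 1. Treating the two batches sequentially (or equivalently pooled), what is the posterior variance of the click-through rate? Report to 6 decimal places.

The Beta prior is conjugate to a Binomial/Bernoulli likelihood; the update adds successes to α and failures to β.
After batch 1: Beta(1.6+7, 9.5+7) = Beta(8.6, 16.5).
After batch 2: Beta(8.6+6, 16.5+9) = Beta(14.6, 25.5).
Var = αβ/((α+β)²(α+β+1)) = 14.6·25.5/(40.1²·41.1) = 0.005633.

0.005633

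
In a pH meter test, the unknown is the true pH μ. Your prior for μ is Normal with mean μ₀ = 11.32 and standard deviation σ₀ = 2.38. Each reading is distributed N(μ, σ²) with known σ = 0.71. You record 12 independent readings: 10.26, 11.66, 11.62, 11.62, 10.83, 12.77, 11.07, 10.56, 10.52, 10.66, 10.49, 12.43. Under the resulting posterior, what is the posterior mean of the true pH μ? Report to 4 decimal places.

For Normal data with known variance σ², a Normal(μ₀, σ₀²) prior on μ is conjugate. Posterior precision = 1/σ₀² + n/σ²; posterior mean is the precision-weighted average of μ₀ and x̄.
Σxᵢ = 10.26 + 11.66 + 11.62 + 11.62 + 10.83 + 12.77 + 11.07 + 10.56 + 10.52 + 10.66 + 10.49 + 12.43 = 134.49, so n·x̄ = 134.49.
σ₀² = 2.38² = 5.6644, σ² = 0.71² = 0.5041; σ² + n·σ₀² = 0.5041 + 12·5.6644 = 68.4769.
Posterior mean = (μ₀/σ₀² + n·x̄/σ²)/(1/σ₀² + n/σ²) = (σ²·μ₀ + σ₀²·n·x̄)/(σ² + n·σ₀²) = (0.5041·11.32 + 5.6644·134.49)/68.4769 = 767.511568/68.4769 = 11.2083.

11.2083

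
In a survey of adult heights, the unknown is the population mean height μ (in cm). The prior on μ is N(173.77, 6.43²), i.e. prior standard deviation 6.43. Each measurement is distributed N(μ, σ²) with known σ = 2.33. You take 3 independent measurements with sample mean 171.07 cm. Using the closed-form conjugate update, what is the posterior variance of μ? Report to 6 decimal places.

For Normal data with known variance σ², a Normal(μ₀, σ₀²) prior on μ is conjugate. Posterior precision = 1/σ₀² + n/σ²; posterior mean is the precision-weighted average of μ₀ and x̄.
σ₀² = 6.43² = 41.3449, σ² = 2.33² = 5.4289; σ² + n·σ₀² = 5.4289 + 3·41.3449 = 129.4636.
Posterior precision = 1/σ₀² + n/σ² = 1/41.3449 + 3/5.4289 = (σ² + n·σ₀²)/(σ₀²σ²) = 129.4636/(41.3449·5.4289); posterior variance σₙ² = σ₀²σ²/(σ² + n·σ₀²) = 41.3449·5.4289/129.4636 = 1.733749.

1.733749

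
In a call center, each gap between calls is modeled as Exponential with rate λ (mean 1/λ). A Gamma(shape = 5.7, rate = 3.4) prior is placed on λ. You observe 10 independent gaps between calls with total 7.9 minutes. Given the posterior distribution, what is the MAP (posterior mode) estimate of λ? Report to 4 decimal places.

1.3009

With a Gamma(shape α, rate β) prior on the exponential rate λ, the posterior after n observations with total T = Σxᵢ is Gamma(α+n, β+T).
Posterior: Gamma(5.7+10, 3.4+7.9) = Gamma(15.7, 11.3).
Mode = (α−1)/β = 1.3009.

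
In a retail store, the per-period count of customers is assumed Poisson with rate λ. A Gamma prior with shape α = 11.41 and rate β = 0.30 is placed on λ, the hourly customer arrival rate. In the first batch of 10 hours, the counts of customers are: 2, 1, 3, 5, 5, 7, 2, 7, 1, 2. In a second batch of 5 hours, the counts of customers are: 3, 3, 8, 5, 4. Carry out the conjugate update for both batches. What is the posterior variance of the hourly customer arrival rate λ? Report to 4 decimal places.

With a Gamma(shape α, rate β) prior, the Poisson likelihood is conjugate: the posterior is Gamma(α + ΣXᵢ, β + n).
Batch 1: sum of counts S = 35 over n = 10 hours.
After batch 1: Gamma(α+S, β+n) = Gamma(11.41+35, 0.30+10) = Gamma(46.41, 10.30).
Batch 2: sum of counts S = 23 over n = 5 hours.
After batch 2: Gamma(α+S, β+n) = Gamma(46.41+23, 10.30+5) = Gamma(69.41, 15.30).
Var = α/β² = 69.41/15.30² = 0.2965.

0.2965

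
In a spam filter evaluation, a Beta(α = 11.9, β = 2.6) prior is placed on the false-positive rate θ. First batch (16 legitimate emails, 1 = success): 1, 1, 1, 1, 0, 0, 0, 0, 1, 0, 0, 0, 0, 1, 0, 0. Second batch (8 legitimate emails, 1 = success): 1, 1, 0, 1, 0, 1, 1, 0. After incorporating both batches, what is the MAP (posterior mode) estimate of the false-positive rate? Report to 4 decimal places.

0.6000

The Beta prior is conjugate to a Binomial/Bernoulli likelihood; the update adds successes to α and failures to β.
After batch 1: Beta(11.9+6, 2.6+10) = Beta(17.9, 12.6).
After batch 2: Beta(17.9+5, 12.6+3) = Beta(22.9, 15.6).
Mode of Beta(a,b) for a,b>1 is (a−1)/(a+b−2) = 21.9/36.5 = 0.6000.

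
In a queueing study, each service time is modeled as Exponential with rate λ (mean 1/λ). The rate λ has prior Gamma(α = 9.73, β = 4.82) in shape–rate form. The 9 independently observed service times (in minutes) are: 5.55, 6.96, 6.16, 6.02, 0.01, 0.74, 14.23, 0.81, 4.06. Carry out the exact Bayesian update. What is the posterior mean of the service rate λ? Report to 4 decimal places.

With a Gamma(shape α, rate β) prior on the exponential rate λ, the posterior after n observations with total T = Σxᵢ is Gamma(α+n, β+T).
Sum of observations T = 44.54 minutes; n = 9.
Posterior: Gamma(9.73+9, 4.82+44.54) = Gamma(18.73, 49.36).
Posterior mean of λ = α/β = 18.73/49.36 = 0.3795.

0.3795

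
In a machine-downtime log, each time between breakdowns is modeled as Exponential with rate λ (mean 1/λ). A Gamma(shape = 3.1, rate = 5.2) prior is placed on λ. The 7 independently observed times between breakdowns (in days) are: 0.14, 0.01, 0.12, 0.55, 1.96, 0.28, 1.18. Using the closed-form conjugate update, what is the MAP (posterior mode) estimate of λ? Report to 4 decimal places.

0.9640

With a Gamma(shape α, rate β) prior on the exponential rate λ, the posterior after n observations with total T = Σxᵢ is Gamma(α+n, β+T).
Sum of observations T = 4.24 days; n = 7.
Posterior: Gamma(3.1+7, 5.2+4.24) = Gamma(10.1, 9.44).
Mode = (α−1)/β = 0.9640.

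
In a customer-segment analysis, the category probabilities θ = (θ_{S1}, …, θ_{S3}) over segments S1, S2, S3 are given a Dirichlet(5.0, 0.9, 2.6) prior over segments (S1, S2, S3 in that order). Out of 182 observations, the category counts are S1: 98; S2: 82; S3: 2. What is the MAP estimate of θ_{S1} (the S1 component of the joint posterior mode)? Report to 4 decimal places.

0.5440

The Dirichlet prior is conjugate to the Multinomial likelihood: each posterior αⱼ = prior αⱼ + observed count nⱼ.
Posterior concentration: (103.0, 82.9, 4.6), total = 190.5.
Joint mode component: (α_{S1}−1)/(Σα−K) = 102.0/187.5 = 0.5440.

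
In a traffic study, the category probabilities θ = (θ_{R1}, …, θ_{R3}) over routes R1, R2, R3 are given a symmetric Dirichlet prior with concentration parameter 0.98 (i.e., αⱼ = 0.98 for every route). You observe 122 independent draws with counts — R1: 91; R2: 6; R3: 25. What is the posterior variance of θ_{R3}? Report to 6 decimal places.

0.001308

The Dirichlet prior is conjugate to the Multinomial likelihood: each posterior αⱼ = prior αⱼ + observed count nⱼ.
Posterior concentration: (91.98, 6.98, 25.98), total = 124.94.
Var[θ_j] = α_j(Σα−α_j)/((Σα)²(Σα+1)) = 25.98·98.96/(124.94²·125.94) = 0.001308.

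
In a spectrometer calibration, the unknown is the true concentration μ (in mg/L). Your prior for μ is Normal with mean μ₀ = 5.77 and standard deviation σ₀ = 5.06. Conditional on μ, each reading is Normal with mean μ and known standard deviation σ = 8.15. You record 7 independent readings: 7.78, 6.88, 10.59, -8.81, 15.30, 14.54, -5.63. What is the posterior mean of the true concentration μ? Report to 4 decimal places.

For Normal data with known variance σ², a Normal(μ₀, σ₀²) prior on μ is conjugate. Posterior precision = 1/σ₀² + n/σ²; posterior mean is the precision-weighted average of μ₀ and x̄.
Σxᵢ = 7.78 + 6.88 + 10.59 + (-8.81) + 15.30 + 14.54 + (-5.63) = 40.65, so n·x̄ = 40.65.
σ₀² = 5.06² = 25.6036, σ² = 8.15² = 66.4225; σ² + n·σ₀² = 66.4225 + 7·25.6036 = 245.6477.
Posterior mean = (μ₀/σ₀² + n·x̄/σ²)/(1/σ₀² + n/σ²) = (σ²·μ₀ + σ₀²·n·x̄)/(σ² + n·σ₀²) = (66.4225·5.77 + 25.6036·40.65)/245.6477 = 1424.044165/245.6477 = 5.7971.

5.7971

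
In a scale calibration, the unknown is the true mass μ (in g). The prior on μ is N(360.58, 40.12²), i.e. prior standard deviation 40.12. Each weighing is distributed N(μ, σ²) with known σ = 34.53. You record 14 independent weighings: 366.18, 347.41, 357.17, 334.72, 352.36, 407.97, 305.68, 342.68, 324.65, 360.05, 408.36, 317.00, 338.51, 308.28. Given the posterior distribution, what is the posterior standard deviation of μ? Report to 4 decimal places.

For Normal data with known variance σ², a Normal(μ₀, σ₀²) prior on μ is conjugate. Posterior precision = 1/σ₀² + n/σ²; posterior mean is the precision-weighted average of μ₀ and x̄.
σ₀² = 40.12² = 1609.6144, σ² = 34.53² = 1192.3209; σ² + n·σ₀² = 1192.3209 + 14·1609.6144 = 23726.9225.
Posterior precision = 1/σ₀² + n/σ² = 1/1609.6144 + 14/1192.3209 = (σ² + n·σ₀²)/(σ₀²σ²) = 23726.9225/(1609.6144·1192.3209); posterior variance σₙ² = σ₀²σ²/(σ² + n·σ₀²) = 1609.6144·1192.3209/23726.9225 = 80.886044.
Posterior SD = √σₙ² = √(1609.6144·1192.3209/23726.9225) = 8.9937.

8.9937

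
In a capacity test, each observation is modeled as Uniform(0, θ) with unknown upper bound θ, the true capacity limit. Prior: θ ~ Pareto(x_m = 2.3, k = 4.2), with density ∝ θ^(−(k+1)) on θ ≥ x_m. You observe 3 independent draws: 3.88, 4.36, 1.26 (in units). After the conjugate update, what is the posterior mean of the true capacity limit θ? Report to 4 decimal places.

5.0632

A Pareto(scale x_m, shape k) prior on the upper bound θ of Uniform(0, θ) is conjugate: posterior is Pareto(max(x_m, max xᵢ), k + n).
Sample maximum = 4.36; prior scale x_m = 2.3 → posterior scale = max = 4.36.
Posterior shape = 4.2 + 3 = 7.2.
E[θ|data] = k·x_m/(k−1) = 7.2·4.36/6.2 = 5.0632.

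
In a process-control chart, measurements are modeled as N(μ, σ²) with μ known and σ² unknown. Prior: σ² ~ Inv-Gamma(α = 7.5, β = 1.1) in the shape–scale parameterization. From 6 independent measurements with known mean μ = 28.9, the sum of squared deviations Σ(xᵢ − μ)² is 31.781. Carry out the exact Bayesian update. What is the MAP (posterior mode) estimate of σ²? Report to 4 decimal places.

1.4774

With known mean μ and an Inverse-Gamma(α, β) prior on σ², the Normal likelihood is conjugate: posterior is Inv-Gamma(α + n/2, β + Σ(xᵢ−μ)²/2).
Posterior: Inv-Gamma(7.5 + 6/2, 1.1 + 31.781/2) = Inv-Gamma(10.50, 16.9905).
Mode = β/(α+1) = 16.9905/11.50 = 1.4774.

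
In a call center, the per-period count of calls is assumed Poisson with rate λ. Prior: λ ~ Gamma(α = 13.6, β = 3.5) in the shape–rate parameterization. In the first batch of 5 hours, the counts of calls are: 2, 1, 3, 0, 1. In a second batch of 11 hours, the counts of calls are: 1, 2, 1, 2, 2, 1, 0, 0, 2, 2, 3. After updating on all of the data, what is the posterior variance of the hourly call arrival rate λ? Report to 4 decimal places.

0.0963

With a Gamma(shape α, rate β) prior, the Poisson likelihood is conjugate: the posterior is Gamma(α + ΣXᵢ, β + n).
Batch 1: sum of counts S = 7 over n = 5 hours.
After batch 1: Gamma(α+S, β+n) = Gamma(13.6+7, 3.5+5) = Gamma(20.6, 8.5).
Batch 2: sum of counts S = 16 over n = 11 hours.
After batch 2: Gamma(α+S, β+n) = Gamma(20.6+16, 8.5+11) = Gamma(36.6, 19.5).
Var = α/β² = 36.6/19.5² = 0.0963.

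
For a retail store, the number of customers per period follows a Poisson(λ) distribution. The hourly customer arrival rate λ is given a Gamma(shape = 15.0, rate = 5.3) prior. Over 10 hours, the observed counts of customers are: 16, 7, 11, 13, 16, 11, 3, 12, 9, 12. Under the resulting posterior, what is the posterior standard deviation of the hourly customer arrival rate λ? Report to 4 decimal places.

0.7307

With a Gamma(shape α, rate β) prior, the Poisson likelihood is conjugate: the posterior is Gamma(α + ΣXᵢ, β + n).
Sum of counts S = 110 over n = 10 hours.
Posterior: Gamma(α+S, β+n) = Gamma(15.0+110, 5.3+10) = Gamma(125.0, 15.3).
SD = √α/β = √125.0/15.3 = 0.7307.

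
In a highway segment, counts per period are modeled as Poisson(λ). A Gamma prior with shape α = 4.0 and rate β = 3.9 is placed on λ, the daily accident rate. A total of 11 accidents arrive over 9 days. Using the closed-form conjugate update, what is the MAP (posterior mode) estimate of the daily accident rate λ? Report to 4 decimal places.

With a Gamma(shape α, rate β) prior, the Poisson likelihood is conjugate: the posterior is Gamma(α + ΣXᵢ, β + n).
Posterior: Gamma(α+S, β+n) = Gamma(4.0+11, 3.9+9) = Gamma(15.0, 12.9).
Mode of Gamma(α,β) for α≥1 is (α−1)/β = 14.0/12.9 = 1.0853.

1.0853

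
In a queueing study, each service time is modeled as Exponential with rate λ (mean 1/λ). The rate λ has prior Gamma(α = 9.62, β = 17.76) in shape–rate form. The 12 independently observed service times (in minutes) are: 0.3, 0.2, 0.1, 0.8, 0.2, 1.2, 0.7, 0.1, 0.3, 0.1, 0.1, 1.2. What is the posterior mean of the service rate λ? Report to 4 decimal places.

With a Gamma(shape α, rate β) prior on the exponential rate λ, the posterior after n observations with total T = Σxᵢ is Gamma(α+n, β+T).
Sum of observations T = 5.3 minutes; n = 12.
Posterior: Gamma(9.62+12, 17.76+5.3) = Gamma(21.62, 23.06).
Posterior mean of λ = α/β = 21.62/23.06 = 0.9376.

0.9376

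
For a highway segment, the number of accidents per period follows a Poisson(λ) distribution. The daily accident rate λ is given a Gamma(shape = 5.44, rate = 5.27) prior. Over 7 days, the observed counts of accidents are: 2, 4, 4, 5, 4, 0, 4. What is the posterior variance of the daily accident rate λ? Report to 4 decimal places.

0.1889

With a Gamma(shape α, rate β) prior, the Poisson likelihood is conjugate: the posterior is Gamma(α + ΣXᵢ, β + n).
Sum of counts S = 23 over n = 7 days.
Posterior: Gamma(α+S, β+n) = Gamma(5.44+23, 5.27+7) = Gamma(28.44, 12.27).
Var = α/β² = 28.44/12.27² = 0.1889.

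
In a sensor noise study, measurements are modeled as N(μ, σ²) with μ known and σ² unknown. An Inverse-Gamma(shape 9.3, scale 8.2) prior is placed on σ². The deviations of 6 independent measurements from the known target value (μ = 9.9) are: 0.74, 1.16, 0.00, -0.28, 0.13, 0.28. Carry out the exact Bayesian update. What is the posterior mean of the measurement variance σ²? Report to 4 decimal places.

0.8171

With known mean μ and an Inverse-Gamma(α, β) prior on σ², the Normal likelihood is conjugate: posterior is Inv-Gamma(α + n/2, β + Σ(xᵢ−μ)²/2).
Σ(xᵢ−μ)² = (0.74)² + (1.16)² + (0.00)² + (-0.28)² + (0.13)² + (0.28)² = 2.0669.
Posterior: Inv-Gamma(9.3 + 6/2, 8.2 + 2.0669/2) = Inv-Gamma(12.30, 9.23345).
E[σ²|data] = β/(α−1) = 9.23345/11.30 = 0.8171.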